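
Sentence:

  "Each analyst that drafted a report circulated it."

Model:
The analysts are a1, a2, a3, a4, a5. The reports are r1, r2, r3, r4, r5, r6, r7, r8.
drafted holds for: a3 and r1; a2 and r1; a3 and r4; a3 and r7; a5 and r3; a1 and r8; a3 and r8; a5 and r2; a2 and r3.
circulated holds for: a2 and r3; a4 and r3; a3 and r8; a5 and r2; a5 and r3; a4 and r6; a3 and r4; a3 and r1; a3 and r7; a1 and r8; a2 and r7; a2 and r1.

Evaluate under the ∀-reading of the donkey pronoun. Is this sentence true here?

"it" takes "a report" as antecedent — a donkey pronoun bound across the clause boundary.
Strong reading: for every (a,r) with drafted(a,r), circulated(a,r).
Restrictor pairs: (a1,r8) ✓  (a2,r1) ✓  (a2,r3) ✓  (a3,r1) ✓  (a3,r4) ✓  (a3,r7) ✓  (a3,r8) ✓  (a5,r2) ✓  (a5,r3) ✓
Every restrictor pair satisfies the scope.

True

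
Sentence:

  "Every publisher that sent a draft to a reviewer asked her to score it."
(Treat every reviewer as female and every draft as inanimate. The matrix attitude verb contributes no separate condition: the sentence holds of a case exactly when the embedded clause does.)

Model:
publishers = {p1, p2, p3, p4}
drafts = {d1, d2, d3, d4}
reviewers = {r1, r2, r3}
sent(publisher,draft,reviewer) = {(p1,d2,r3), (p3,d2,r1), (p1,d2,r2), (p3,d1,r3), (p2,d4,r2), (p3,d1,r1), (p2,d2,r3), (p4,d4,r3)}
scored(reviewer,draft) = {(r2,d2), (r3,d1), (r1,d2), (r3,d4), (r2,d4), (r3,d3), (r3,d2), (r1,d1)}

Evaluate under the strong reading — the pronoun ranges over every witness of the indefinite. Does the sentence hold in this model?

True

"her" takes "a reviewer" as antecedent and "it" takes "a draft"; both are donkey pronouns co-varying with the restrictor.
Strong reading: for every (p,d,r) with sent(p,d,r), scored(r,d).
Restrictor triples: (p1,d2,r2)→scored(r2,d2) ✓  (p1,d2,r3)→scored(r3,d2) ✓  (p2,d2,r3)→scored(r3,d2) ✓  (p2,d4,r2)→scored(r2,d4) ✓  (p3,d1,r1)→scored(r1,d1) ✓  (p3,d1,r3)→scored(r3,d1) ✓  (p3,d2,r1)→scored(r1,d2) ✓  (p4,d4,r3)→scored(r3,d4) ✓
Every restrictor triple satisfies the scope.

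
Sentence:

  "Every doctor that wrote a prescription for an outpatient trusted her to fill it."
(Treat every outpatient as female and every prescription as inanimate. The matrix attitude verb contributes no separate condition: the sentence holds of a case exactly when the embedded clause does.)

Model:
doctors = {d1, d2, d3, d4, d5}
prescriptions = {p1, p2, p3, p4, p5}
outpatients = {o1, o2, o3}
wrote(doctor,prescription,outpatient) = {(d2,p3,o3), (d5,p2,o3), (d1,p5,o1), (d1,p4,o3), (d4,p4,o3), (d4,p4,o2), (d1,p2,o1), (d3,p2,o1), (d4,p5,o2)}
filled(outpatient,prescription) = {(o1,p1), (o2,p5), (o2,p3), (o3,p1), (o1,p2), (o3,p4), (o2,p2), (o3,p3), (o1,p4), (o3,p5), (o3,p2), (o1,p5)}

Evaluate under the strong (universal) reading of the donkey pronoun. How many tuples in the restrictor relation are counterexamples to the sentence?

"her" takes "an outpatient" as antecedent and "it" takes "a prescription"; both are donkey pronouns co-varying with the restrictor.
Strong reading: for every (d,p,o) with wrote(d,p,o), filled(o,p).
Restrictor triples: (d1,p2,o1)→filled(o1,p2) ✓  (d1,p4,o3)→filled(o3,p4) ✓  (d1,p5,o1)→filled(o1,p5) ✓  (d2,p3,o3)→filled(o3,p3) ✓  (d3,p2,o1)→filled(o1,p2) ✓  (d4,p4,o2)→filled(o2,p4) ✗  (d4,p4,o3)→filled(o3,p4) ✓  (d4,p5,o2)→filled(o2,p5) ✓  (d5,p2,o3)→filled(o3,p2) ✓
Counterexamples (restrictor triples failing the scope): 1.

1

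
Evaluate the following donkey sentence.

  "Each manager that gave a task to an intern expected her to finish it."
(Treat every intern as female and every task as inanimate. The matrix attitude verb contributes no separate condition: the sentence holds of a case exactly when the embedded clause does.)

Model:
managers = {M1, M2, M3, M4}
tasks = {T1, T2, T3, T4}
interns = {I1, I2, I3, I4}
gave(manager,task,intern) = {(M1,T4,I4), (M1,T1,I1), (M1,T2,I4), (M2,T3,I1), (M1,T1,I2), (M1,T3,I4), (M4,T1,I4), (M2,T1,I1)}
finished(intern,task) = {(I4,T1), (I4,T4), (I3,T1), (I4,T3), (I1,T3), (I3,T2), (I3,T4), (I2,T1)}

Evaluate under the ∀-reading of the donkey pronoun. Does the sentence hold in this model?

False

"her" takes "an intern" as antecedent and "it" takes "a task"; both are donkey pronouns co-varying with the restrictor.
Strong reading: for every (m,t,i) with gave(m,t,i), finished(i,t).
Restrictor triples: (M1,T1,I1)→finished(I1,T1) ✗  (M1,T1,I2)→finished(I2,T1) ✓  (M1,T2,I4)→finished(I4,T2) ✗  (M1,T3,I4)→finished(I4,T3) ✓  (M1,T4,I4)→finished(I4,T4) ✓  (M2,T1,I1)→finished(I1,T1) ✗  (M2,T3,I1)→finished(I1,T3) ✓  (M4,T1,I4)→finished(I4,T1) ✓
Counterexample: (M1,T1,I1) — finished(I1,T1) does not hold.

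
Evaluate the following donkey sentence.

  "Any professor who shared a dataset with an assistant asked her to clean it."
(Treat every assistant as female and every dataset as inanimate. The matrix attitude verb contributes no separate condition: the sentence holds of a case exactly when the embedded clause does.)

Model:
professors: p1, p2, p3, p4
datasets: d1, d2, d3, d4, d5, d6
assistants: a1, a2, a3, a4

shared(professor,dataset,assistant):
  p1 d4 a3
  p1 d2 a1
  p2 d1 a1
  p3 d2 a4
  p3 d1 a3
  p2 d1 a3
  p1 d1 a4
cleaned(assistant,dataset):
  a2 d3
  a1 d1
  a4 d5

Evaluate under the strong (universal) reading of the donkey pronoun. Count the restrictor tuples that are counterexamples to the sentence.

"her" takes "an assistant" as antecedent and "it" takes "a dataset"; both are donkey pronouns co-varying with the restrictor.
Strong reading: for every (p,d,a) with shared(p,d,a), cleaned(a,d).
Restrictor triples: (p1,d1,a4)→cleaned(a4,d1) ✗  (p1,d2,a1)→cleaned(a1,d2) ✗  (p1,d4,a3)→cleaned(a3,d4) ✗  (p2,d1,a1)→cleaned(a1,d1) ✓  (p2,d1,a3)→cleaned(a3,d1) ✗  (p3,d1,a3)→cleaned(a3,d1) ✗  (p3,d2,a4)→cleaned(a4,d2) ✗
Counterexamples (restrictor triples failing the scope): 6.

6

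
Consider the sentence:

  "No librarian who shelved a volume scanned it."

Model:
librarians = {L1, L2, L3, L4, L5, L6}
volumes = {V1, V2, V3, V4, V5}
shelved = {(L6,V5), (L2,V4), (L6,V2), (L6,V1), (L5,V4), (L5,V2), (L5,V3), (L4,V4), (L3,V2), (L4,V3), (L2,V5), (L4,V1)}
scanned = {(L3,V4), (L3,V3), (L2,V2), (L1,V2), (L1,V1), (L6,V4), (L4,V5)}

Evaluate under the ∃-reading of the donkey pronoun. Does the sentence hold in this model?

True

"it" takes "a volume" as antecedent — a donkey pronoun bound across the clause boundary.
Truth condition: for no (l,v) with shelved(l,v) does scanned(l,v) hold.
Restrictor pairs — does the scope hold? (L2,V4):fails  (L2,V5):fails  (L3,V2):fails  (L4,V1):fails  (L4,V3):fails  (L4,V4):fails  (L5,V2):fails  (L5,V3):fails  (L5,V4):fails  (L6,V1):fails  (L6,V2):fails  (L6,V5):fails
Scope holds for no restrictor pair, so the sentence is true.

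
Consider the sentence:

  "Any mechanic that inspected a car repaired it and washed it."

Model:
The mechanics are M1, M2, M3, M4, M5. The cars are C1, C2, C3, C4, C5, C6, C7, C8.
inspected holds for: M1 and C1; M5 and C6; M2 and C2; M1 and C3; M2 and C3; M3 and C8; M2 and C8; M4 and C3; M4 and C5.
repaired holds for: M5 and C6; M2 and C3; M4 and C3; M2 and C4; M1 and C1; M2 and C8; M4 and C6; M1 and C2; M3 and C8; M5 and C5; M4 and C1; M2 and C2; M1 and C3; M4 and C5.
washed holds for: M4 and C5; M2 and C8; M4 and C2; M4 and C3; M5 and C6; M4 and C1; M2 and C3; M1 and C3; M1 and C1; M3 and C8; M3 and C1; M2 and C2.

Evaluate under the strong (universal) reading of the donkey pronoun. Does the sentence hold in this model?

True

"it" takes "a car" as antecedent — a donkey pronoun bound across the clause boundary.
Strong reading: for every (m,c) with inspected(m,c), repaired(m,c) ∧ washed(m,c).
Restrictor pairs: (M1,C1) ✓  (M1,C3) ✓  (M2,C2) ✓  (M2,C3) ✓  (M2,C8) ✓  (M3,C8) ✓  (M4,C3) ✓  (M4,C5) ✓  (M5,C6) ✓
Every restrictor pair satisfies the scope.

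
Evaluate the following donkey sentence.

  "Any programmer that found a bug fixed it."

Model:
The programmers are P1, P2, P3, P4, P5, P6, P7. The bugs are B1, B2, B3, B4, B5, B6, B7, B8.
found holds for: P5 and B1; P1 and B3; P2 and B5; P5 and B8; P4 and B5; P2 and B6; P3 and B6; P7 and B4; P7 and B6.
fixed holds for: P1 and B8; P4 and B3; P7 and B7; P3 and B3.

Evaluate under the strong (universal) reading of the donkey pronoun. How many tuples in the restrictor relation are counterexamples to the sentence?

"it" takes "a bug" as antecedent — a donkey pronoun bound across the clause boundary.
Strong reading: for every (p,b) with found(p,b), fixed(p,b).
Restrictor pairs: (P1,B3) ✗  (P2,B5) ✗  (P2,B6) ✗  (P3,B6) ✗  (P4,B5) ✗  (P5,B1) ✗  (P5,B8) ✗  (P7,B4) ✗  (P7,B6) ✗
Counterexamples (restrictor pairs failing the scope): 9.

9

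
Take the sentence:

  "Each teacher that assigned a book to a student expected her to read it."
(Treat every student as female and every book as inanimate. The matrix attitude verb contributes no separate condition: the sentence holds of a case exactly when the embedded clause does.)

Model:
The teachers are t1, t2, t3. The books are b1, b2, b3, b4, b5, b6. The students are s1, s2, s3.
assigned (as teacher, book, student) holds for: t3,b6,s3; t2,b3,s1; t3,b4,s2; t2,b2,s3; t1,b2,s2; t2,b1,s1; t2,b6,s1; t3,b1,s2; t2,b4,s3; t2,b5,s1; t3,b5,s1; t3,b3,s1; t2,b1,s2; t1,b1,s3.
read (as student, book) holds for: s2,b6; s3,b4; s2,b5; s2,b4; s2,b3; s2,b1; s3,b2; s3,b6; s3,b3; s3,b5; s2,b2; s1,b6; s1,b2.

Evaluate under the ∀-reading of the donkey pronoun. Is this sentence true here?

False

"her" takes "a student" as antecedent and "it" takes "a book"; both are donkey pronouns co-varying with the restrictor.
Strong reading: for every (t,b,s) with assigned(t,b,s), read(s,b).
Restrictor triples: (t1,b1,s3)→read(s3,b1) ✗  (t1,b2,s2)→read(s2,b2) ✓  (t2,b1,s1)→read(s1,b1) ✗  (t2,b1,s2)→read(s2,b1) ✓  (t2,b2,s3)→read(s3,b2) ✓  (t2,b3,s1)→read(s1,b3) ✗  (t2,b4,s3)→read(s3,b4) ✓  (t2,b5,s1)→read(s1,b5) ✗  (t2,b6,s1)→read(s1,b6) ✓  (t3,b1,s2)→read(s2,b1) ✓  (t3,b3,s1)→read(s1,b3) ✗  (t3,b4,s2)→read(s2,b4) ✓  (t3,b5,s1)→read(s1,b5) ✗  (t3,b6,s3)→read(s3,b6) ✓
Counterexample: (t1,b1,s3) — read(s3,b1) does not hold.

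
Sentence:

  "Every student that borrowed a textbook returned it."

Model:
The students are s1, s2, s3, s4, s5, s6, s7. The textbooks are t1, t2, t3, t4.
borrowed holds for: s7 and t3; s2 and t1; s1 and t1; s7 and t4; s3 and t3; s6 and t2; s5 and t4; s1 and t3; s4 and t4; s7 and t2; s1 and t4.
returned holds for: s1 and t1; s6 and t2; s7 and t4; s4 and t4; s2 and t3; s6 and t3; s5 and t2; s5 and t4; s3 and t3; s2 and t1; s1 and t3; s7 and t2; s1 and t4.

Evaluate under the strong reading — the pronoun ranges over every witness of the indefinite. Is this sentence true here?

False

"it" takes "a textbook" as antecedent — a donkey pronoun bound across the clause boundary.
Strong reading: for every (s,t) with borrowed(s,t), returned(s,t).
Restrictor pairs: (s1,t1) ✓  (s1,t3) ✓  (s1,t4) ✓  (s2,t1) ✓  (s3,t3) ✓  (s4,t4) ✓  (s5,t4) ✓  (s6,t2) ✓  (s7,t2) ✓  (s7,t3) ✗  (s7,t4) ✓
Counterexample: (s7,t3) is in borrowed but fails the scope.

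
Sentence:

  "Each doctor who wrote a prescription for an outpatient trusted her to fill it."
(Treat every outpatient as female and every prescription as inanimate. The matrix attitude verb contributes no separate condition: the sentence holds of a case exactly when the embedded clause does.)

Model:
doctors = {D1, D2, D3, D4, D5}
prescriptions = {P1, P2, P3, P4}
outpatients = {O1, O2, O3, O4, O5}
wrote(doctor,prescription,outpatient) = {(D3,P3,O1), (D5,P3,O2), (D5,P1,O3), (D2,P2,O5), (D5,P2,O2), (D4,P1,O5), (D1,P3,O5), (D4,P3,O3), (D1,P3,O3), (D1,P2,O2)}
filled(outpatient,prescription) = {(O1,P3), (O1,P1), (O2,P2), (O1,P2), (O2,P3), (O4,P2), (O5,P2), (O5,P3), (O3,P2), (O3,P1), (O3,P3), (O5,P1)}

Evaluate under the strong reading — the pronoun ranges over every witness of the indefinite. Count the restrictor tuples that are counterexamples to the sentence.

0

"her" takes "an outpatient" as antecedent and "it" takes "a prescription"; both are donkey pronouns co-varying with the restrictor.
Strong reading: for every (d,p,o) with wrote(d,p,o), filled(o,p).
Restrictor triples: (D1,P2,O2)→filled(O2,P2) ✓  (D1,P3,O3)→filled(O3,P3) ✓  (D1,P3,O5)→filled(O5,P3) ✓  (D2,P2,O5)→filled(O5,P2) ✓  (D3,P3,O1)→filled(O1,P3) ✓  (D4,P1,O5)→filled(O5,P1) ✓  (D4,P3,O3)→filled(O3,P3) ✓  (D5,P1,O3)→filled(O3,P1) ✓  (D5,P2,O2)→filled(O2,P2) ✓  (D5,P3,O2)→filled(O2,P3) ✓
Counterexamples (restrictor triples failing the scope): 0.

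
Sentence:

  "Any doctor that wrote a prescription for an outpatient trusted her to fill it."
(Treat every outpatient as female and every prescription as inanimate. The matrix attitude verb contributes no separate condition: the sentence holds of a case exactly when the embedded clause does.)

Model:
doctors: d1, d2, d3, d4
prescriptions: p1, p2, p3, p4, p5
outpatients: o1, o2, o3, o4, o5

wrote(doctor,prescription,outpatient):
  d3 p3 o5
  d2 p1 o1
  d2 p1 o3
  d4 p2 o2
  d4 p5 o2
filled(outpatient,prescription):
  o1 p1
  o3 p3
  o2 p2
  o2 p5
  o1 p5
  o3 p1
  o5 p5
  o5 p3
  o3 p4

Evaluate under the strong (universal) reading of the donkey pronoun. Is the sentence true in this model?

True

"her" takes "an outpatient" as antecedent and "it" takes "a prescription"; both are donkey pronouns co-varying with the restrictor.
Strong reading: for every (d,p,o) with wrote(d,p,o), filled(o,p).
Restrictor triples: (d2,p1,o1)→filled(o1,p1) ✓  (d2,p1,o3)→filled(o3,p1) ✓  (d3,p3,o5)→filled(o5,p3) ✓  (d4,p2,o2)→filled(o2,p2) ✓  (d4,p5,o2)→filled(o2,p5) ✓
Every restrictor triple satisfies the scope.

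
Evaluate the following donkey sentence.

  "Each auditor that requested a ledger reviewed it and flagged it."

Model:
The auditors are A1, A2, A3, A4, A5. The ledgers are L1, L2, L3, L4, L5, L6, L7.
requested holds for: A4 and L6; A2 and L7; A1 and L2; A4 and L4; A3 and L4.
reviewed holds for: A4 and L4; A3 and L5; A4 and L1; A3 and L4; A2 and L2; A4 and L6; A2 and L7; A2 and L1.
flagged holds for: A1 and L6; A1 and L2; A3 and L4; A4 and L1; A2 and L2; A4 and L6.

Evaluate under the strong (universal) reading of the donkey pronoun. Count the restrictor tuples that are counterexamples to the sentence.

3

"it" takes "a ledger" as antecedent — a donkey pronoun bound across the clause boundary.
Strong reading: for every (a,l) with requested(a,l), reviewed(a,l) ∧ flagged(a,l).
Restrictor pairs: (A1,L2) ✗  (A2,L7) ✗  (A3,L4) ✓  (A4,L4) ✗  (A4,L6) ✓
Counterexamples (restrictor pairs failing the scope): 3.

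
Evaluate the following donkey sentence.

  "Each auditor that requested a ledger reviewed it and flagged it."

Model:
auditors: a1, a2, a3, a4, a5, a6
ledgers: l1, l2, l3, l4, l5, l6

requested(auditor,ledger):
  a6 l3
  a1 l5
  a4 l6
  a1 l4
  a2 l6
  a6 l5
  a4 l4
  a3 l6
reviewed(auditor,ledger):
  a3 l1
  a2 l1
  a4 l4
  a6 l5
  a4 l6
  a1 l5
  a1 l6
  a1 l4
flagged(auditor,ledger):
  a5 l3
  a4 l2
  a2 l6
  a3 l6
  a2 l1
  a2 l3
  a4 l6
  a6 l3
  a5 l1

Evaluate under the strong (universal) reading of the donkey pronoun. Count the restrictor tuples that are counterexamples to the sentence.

7

"it" takes "a ledger" as antecedent — a donkey pronoun bound across the clause boundary.
Strong reading: for every (a,l) with requested(a,l), reviewed(a,l) ∧ flagged(a,l).
Restrictor pairs: (a1,l4) ✗  (a1,l5) ✗  (a2,l6) ✗  (a3,l6) ✗  (a4,l4) ✗  (a4,l6) ✓  (a6,l3) ✗  (a6,l5) ✗
Counterexamples (restrictor pairs failing the scope): 7.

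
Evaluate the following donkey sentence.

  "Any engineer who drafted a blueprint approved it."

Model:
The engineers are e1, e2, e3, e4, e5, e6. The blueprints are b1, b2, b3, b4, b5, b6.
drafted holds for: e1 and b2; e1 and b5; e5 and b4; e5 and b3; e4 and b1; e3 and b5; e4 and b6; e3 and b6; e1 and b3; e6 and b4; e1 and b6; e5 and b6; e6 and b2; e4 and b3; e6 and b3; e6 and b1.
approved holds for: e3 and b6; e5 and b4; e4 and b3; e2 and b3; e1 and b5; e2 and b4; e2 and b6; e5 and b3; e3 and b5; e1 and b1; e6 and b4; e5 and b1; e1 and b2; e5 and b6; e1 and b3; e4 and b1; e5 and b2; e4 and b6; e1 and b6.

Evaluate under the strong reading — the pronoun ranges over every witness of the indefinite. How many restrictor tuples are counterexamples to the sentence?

"it" takes "a blueprint" as antecedent — a donkey pronoun bound across the clause boundary.
Strong reading: for every (e,b) with drafted(e,b), approved(e,b).
Restrictor pairs: (e1,b2) ✓  (e1,b3) ✓  (e1,b5) ✓  (e1,b6) ✓  (e3,b5) ✓  (e3,b6) ✓  (e4,b1) ✓  (e4,b3) ✓  (e4,b6) ✓  (e5,b3) ✓  (e5,b4) ✓  (e5,b6) ✓  (e6,b1) ✗  (e6,b2) ✗  (e6,b3) ✗  (e6,b4) ✓
Counterexamples (restrictor pairs failing the scope): 3.

3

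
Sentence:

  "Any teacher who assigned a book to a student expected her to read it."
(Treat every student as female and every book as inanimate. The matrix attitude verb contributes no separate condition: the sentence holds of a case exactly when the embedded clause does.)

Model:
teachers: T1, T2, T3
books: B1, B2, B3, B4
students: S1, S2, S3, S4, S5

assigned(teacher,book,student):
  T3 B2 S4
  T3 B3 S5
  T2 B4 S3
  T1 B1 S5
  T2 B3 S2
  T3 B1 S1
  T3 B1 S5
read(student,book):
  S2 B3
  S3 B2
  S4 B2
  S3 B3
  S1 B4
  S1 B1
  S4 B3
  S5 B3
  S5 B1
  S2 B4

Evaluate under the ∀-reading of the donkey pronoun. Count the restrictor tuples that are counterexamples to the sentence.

1

"her" takes "a student" as antecedent and "it" takes "a book"; both are donkey pronouns co-varying with the restrictor.
Strong reading: for every (t,b,s) with assigned(t,b,s), read(s,b).
Restrictor triples: (T1,B1,S5)→read(S5,B1) ✓  (T2,B3,S2)→read(S2,B3) ✓  (T2,B4,S3)→read(S3,B4) ✗  (T3,B1,S1)→read(S1,B1) ✓  (T3,B1,S5)→read(S5,B1) ✓  (T3,B2,S4)→read(S4,B2) ✓  (T3,B3,S5)→read(S5,B3) ✓
Counterexamples (restrictor triples failing the scope): 1.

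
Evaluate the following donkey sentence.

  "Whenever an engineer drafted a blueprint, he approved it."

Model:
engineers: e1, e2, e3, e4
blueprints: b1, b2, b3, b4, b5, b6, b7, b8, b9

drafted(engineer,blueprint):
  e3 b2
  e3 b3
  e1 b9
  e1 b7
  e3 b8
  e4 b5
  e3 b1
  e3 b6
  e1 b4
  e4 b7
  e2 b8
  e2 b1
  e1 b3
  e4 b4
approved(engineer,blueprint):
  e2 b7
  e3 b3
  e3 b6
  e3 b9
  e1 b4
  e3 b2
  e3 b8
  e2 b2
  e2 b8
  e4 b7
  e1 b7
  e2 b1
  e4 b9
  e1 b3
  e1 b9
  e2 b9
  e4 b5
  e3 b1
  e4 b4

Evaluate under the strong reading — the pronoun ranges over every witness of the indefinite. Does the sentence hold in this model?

True

"it" takes "a blueprint" as antecedent — a donkey pronoun bound across the clause boundary.
Strong reading: for every (e,b) with drafted(e,b), approved(e,b).
Restrictor pairs: (e1,b3) ✓  (e1,b4) ✓  (e1,b7) ✓  (e1,b9) ✓  (e2,b1) ✓  (e2,b8) ✓  (e3,b1) ✓  (e3,b2) ✓  (e3,b3) ✓  (e3,b6) ✓  (e3,b8) ✓  (e4,b4) ✓  (e4,b5) ✓  (e4,b7) ✓
Every restrictor pair satisfies the scope.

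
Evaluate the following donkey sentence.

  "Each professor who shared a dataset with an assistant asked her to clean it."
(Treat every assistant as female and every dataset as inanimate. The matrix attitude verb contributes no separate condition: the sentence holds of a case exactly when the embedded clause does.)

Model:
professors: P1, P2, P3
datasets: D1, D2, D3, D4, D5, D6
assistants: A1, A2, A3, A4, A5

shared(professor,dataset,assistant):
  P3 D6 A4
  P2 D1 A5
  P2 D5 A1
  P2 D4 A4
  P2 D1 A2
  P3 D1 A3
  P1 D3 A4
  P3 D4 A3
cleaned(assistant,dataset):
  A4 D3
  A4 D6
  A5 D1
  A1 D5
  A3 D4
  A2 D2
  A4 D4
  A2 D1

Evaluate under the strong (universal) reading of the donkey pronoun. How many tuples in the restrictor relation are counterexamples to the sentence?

1

"her" takes "an assistant" as antecedent and "it" takes "a dataset"; both are donkey pronouns co-varying with the restrictor.
Strong reading: for every (p,d,a) with shared(p,d,a), cleaned(a,d).
Restrictor triples: (P1,D3,A4)→cleaned(A4,D3) ✓  (P2,D1,A2)→cleaned(A2,D1) ✓  (P2,D1,A5)→cleaned(A5,D1) ✓  (P2,D4,A4)→cleaned(A4,D4) ✓  (P2,D5,A1)→cleaned(A1,D5) ✓  (P3,D1,A3)→cleaned(A3,D1) ✗  (P3,D4,A3)→cleaned(A3,D4) ✓  (P3,D6,A4)→cleaned(A4,D6) ✓
Counterexamples (restrictor triples failing the scope): 1.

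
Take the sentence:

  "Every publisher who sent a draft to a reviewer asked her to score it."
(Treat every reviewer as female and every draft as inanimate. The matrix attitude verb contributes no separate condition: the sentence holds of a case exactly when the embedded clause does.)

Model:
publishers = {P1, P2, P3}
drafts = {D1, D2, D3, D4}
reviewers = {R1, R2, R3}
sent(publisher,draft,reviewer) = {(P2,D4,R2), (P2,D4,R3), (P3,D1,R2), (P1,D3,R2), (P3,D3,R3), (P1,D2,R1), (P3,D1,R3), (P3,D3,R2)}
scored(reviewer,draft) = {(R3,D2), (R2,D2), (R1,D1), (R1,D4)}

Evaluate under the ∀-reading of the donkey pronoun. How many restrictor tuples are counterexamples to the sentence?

8

"her" takes "a reviewer" as antecedent and "it" takes "a draft"; both are donkey pronouns co-varying with the restrictor.
Strong reading: for every (p,d,r) with sent(p,d,r), scored(r,d).
Restrictor triples: (P1,D2,R1)→scored(R1,D2) ✗  (P1,D3,R2)→scored(R2,D3) ✗  (P2,D4,R2)→scored(R2,D4) ✗  (P2,D4,R3)→scored(R3,D4) ✗  (P3,D1,R2)→scored(R2,D1) ✗  (P3,D1,R3)→scored(R3,D1) ✗  (P3,D3,R2)→scored(R2,D3) ✗  (P3,D3,R3)→scored(R3,D3) ✗
Counterexamples (restrictor triples failing the scope): 8.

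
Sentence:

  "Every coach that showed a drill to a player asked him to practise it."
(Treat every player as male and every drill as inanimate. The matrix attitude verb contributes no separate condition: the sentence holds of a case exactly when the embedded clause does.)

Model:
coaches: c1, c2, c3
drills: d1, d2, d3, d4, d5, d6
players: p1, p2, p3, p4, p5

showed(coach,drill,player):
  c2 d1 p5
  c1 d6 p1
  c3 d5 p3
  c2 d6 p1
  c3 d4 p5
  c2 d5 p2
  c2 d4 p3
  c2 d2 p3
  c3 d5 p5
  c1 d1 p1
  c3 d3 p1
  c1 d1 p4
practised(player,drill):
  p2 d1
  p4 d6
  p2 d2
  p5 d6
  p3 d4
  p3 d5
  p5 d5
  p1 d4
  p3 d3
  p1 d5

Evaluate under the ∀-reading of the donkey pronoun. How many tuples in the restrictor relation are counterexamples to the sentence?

9

"him" takes "a player" as antecedent and "it" takes "a drill"; both are donkey pronouns co-varying with the restrictor.
Strong reading: for every (c,d,p) with showed(c,d,p), practised(p,d).
Restrictor triples: (c1,d1,p1)→practised(p1,d1) ✗  (c1,d1,p4)→practised(p4,d1) ✗  (c1,d6,p1)→practised(p1,d6) ✗  (c2,d1,p5)→practised(p5,d1) ✗  (c2,d2,p3)→practised(p3,d2) ✗  (c2,d4,p3)→practised(p3,d4) ✓  (c2,d5,p2)→practised(p2,d5) ✗  (c2,d6,p1)→practised(p1,d6) ✗  (c3,d3,p1)→practised(p1,d3) ✗  (c3,d4,p5)→practised(p5,d4) ✗  (c3,d5,p3)→practised(p3,d5) ✓  (c3,d5,p5)→practised(p5,d5) ✓
Counterexamples (restrictor triples failing the scope): 9.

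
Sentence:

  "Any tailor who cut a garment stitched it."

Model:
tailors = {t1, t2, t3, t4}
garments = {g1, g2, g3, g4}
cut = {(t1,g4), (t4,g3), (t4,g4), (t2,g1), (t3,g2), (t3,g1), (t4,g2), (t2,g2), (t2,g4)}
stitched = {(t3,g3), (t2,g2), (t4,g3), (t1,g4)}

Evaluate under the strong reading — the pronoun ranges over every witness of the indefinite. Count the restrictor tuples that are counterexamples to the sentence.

"it" takes "a garment" as antecedent — a donkey pronoun bound across the clause boundary.
Strong reading: for every (t,g) with cut(t,g), stitched(t,g).
Restrictor pairs: (t1,g4) ✓  (t2,g1) ✗  (t2,g2) ✓  (t2,g4) ✗  (t3,g1) ✗  (t3,g2) ✗  (t4,g2) ✗  (t4,g3) ✓  (t4,g4) ✗
Counterexamples (restrictor pairs failing the scope): 6.

6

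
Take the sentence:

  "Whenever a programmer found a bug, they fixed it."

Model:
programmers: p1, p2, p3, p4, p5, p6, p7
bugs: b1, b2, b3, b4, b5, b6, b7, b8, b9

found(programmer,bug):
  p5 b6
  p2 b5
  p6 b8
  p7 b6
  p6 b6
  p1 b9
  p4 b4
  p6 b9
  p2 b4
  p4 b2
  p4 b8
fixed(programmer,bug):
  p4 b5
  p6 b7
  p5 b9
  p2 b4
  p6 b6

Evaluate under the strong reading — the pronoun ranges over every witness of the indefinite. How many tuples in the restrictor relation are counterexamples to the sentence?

9

"it" takes "a bug" as antecedent — a donkey pronoun bound across the clause boundary.
Strong reading: for every (p,b) with found(p,b), fixed(p,b).
Restrictor pairs: (p1,b9) ✗  (p2,b4) ✓  (p2,b5) ✗  (p4,b2) ✗  (p4,b4) ✗  (p4,b8) ✗  (p5,b6) ✗  (p6,b6) ✓  (p6,b8) ✗  (p6,b9) ✗  (p7,b6) ✗
Counterexamples (restrictor pairs failing the scope): 9.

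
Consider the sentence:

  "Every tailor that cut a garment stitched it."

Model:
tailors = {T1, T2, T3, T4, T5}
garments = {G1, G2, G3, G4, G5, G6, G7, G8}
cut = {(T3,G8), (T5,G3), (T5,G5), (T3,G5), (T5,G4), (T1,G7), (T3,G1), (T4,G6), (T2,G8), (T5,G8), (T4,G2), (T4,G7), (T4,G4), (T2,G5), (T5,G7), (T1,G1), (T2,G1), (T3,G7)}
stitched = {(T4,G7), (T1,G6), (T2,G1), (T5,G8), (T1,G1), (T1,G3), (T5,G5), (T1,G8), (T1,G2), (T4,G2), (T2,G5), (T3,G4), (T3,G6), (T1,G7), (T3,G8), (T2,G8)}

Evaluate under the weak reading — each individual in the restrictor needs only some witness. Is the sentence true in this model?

True

"it" takes "a garment" as antecedent — a donkey pronoun bound across the clause boundary.
Weak reading: every tailor t with some cut-garment has at least one cut-garment g such that stitched(t,g).
Per tailor: T1:✓  T2:✓  T3:✓  T4:✓  T5:✓
Every tailor in the restrictor has a witness.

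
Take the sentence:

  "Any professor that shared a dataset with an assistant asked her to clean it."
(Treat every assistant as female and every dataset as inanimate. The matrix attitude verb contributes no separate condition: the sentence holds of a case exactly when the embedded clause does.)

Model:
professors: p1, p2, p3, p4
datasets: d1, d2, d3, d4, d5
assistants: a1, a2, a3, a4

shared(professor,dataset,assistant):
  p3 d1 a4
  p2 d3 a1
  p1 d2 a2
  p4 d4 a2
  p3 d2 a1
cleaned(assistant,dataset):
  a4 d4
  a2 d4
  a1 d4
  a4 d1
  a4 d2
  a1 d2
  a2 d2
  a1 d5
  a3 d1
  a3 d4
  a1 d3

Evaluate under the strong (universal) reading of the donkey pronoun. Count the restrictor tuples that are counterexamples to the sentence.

0

"her" takes "an assistant" as antecedent and "it" takes "a dataset"; both are donkey pronouns co-varying with the restrictor.
Strong reading: for every (p,d,a) with shared(p,d,a), cleaned(a,d).
Restrictor triples: (p1,d2,a2)→cleaned(a2,d2) ✓  (p2,d3,a1)→cleaned(a1,d3) ✓  (p3,d1,a4)→cleaned(a4,d1) ✓  (p3,d2,a1)→cleaned(a1,d2) ✓  (p4,d4,a2)→cleaned(a2,d4) ✓
Counterexamples (restrictor triples failing the scope): 0.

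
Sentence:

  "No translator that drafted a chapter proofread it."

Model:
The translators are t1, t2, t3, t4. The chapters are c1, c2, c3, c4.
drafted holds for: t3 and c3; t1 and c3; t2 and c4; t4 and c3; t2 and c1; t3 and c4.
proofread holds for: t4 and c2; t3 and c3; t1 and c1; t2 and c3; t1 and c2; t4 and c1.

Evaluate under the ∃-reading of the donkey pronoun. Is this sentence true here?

False

"it" takes "a chapter" as antecedent — a donkey pronoun bound across the clause boundary.
Truth condition: for no (t,c) with drafted(t,c) does proofread(t,c) hold.
Restrictor pairs — does the scope hold? (t1,c3):fails  (t2,c1):fails  (t2,c4):fails  (t3,c3):holds  (t3,c4):fails  (t4,c3):fails
Scope holds for 1 pair(s), so the sentence is false.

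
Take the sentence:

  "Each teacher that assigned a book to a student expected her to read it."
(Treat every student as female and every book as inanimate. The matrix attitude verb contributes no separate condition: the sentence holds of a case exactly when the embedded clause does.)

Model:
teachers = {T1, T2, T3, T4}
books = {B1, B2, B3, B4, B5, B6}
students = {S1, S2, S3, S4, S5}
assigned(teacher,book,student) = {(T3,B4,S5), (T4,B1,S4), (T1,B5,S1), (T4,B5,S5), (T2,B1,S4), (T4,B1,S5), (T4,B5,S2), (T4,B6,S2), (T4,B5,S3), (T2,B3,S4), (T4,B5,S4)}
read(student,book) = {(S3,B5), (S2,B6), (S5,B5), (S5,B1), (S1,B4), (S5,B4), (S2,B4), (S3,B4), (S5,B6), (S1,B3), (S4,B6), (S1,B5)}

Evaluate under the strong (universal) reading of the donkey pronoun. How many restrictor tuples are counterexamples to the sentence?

"her" takes "a student" as antecedent and "it" takes "a book"; both are donkey pronouns co-varying with the restrictor.
Strong reading: for every (t,b,s) with assigned(t,b,s), read(s,b).
Restrictor triples: (T1,B5,S1)→read(S1,B5) ✓  (T2,B1,S4)→read(S4,B1) ✗  (T2,B3,S4)→read(S4,B3) ✗  (T3,B4,S5)→read(S5,B4) ✓  (T4,B1,S4)→read(S4,B1) ✗  (T4,B1,S5)→read(S5,B1) ✓  (T4,B5,S2)→read(S2,B5) ✗  (T4,B5,S3)→read(S3,B5) ✓  (T4,B5,S4)→read(S4,B5) ✗  (T4,B5,S5)→read(S5,B5) ✓  (T4,B6,S2)→read(S2,B6) ✓
Counterexamples (restrictor triples failing the scope): 5.

5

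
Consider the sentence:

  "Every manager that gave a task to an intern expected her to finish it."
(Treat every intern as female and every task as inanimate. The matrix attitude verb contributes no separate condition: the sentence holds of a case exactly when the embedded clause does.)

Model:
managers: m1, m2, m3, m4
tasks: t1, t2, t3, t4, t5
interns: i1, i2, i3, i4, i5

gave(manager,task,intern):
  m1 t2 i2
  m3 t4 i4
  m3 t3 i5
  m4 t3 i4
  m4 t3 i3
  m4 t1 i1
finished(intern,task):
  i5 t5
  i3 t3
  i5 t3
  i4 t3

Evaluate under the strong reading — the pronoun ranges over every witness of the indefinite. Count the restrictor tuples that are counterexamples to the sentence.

"her" takes "an intern" as antecedent and "it" takes "a task"; both are donkey pronouns co-varying with the restrictor.
Strong reading: for every (m,t,i) with gave(m,t,i), finished(i,t).
Restrictor triples: (m1,t2,i2)→finished(i2,t2) ✗  (m3,t3,i5)→finished(i5,t3) ✓  (m3,t4,i4)→finished(i4,t4) ✗  (m4,t1,i1)→finished(i1,t1) ✗  (m4,t3,i3)→finished(i3,t3) ✓  (m4,t3,i4)→finished(i4,t3) ✓
Counterexamples (restrictor triples failing the scope): 3.

3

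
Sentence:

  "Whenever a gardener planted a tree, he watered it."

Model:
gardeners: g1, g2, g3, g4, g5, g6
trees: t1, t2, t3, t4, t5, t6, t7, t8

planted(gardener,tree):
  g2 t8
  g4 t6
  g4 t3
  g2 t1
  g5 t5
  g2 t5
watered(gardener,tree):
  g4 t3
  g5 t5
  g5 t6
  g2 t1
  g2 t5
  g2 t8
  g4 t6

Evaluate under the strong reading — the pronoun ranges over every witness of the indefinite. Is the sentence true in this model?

True

"it" takes "a tree" as antecedent — a donkey pronoun bound across the clause boundary.
Strong reading: for every (g,t) with planted(g,t), watered(g,t).
Restrictor pairs: (g2,t1) ✓  (g2,t5) ✓  (g2,t8) ✓  (g4,t3) ✓  (g4,t6) ✓  (g5,t5) ✓
Every restrictor pair satisfies the scope.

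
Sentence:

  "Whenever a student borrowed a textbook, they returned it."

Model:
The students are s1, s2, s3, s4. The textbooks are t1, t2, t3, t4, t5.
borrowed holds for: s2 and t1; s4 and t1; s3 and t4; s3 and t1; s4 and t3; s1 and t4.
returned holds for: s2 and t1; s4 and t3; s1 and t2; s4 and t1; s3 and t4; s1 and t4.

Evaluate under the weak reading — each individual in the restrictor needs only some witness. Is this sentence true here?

"it" takes "a textbook" as antecedent — a donkey pronoun bound across the clause boundary.
Weak reading: every student s with some borrowed-textbook has at least one borrowed-textbook t such that returned(s,t).
Per student: s1:✓  s2:✓  s3:✓  s4:✓
Every student in the restrictor has a witness.

True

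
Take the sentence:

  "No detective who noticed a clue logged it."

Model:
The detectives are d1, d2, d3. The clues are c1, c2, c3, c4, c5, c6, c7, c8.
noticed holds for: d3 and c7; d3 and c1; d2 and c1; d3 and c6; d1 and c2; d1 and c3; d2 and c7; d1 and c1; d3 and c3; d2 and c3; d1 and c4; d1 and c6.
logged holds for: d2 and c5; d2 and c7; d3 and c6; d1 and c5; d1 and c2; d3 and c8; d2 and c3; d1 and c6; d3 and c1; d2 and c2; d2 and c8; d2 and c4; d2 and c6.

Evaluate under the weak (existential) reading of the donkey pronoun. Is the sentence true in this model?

"it" takes "a clue" as antecedent — a donkey pronoun bound across the clause boundary.
Truth condition: for no (d,c) with noticed(d,c) does logged(d,c) hold.
Restrictor pairs — does the scope hold? (d1,c1):fails  (d1,c2):holds  (d1,c3):fails  (d1,c4):fails  (d1,c6):holds  (d2,c1):fails  (d2,c3):holds  (d2,c7):holds  (d3,c1):holds  (d3,c3):fails  (d3,c6):holds  (d3,c7):fails
Scope holds for 6 pair(s), so the sentence is false.

False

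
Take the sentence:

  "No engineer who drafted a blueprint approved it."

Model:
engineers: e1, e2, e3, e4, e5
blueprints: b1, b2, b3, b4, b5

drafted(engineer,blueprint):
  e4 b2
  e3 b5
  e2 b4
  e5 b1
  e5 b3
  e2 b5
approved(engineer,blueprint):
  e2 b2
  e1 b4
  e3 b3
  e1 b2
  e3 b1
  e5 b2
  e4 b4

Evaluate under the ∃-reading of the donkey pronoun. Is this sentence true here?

"it" takes "a blueprint" as antecedent — a donkey pronoun bound across the clause boundary.
Truth condition: for no (e,b) with drafted(e,b) does approved(e,b) hold.
Restrictor pairs — does the scope hold? (e2,b4):fails  (e2,b5):fails  (e3,b5):fails  (e4,b2):fails  (e5,b1):fails  (e5,b3):fails
Scope holds for no restrictor pair, so the sentence is true.

True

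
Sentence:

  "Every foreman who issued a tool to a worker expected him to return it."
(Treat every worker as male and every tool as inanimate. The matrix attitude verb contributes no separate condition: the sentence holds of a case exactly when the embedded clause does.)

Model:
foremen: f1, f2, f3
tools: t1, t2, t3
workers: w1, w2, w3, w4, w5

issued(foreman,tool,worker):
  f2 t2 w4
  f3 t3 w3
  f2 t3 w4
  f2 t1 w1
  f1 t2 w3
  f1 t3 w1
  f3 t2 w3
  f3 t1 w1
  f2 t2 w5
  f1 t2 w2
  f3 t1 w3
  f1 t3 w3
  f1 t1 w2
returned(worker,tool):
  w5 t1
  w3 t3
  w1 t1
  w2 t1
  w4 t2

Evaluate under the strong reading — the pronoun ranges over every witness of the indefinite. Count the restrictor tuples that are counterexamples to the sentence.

7

"him" takes "a worker" as antecedent and "it" takes "a tool"; both are donkey pronouns co-varying with the restrictor.
Strong reading: for every (f,t,w) with issued(f,t,w), returned(w,t).
Restrictor triples: (f1,t1,w2)→returned(w2,t1) ✓  (f1,t2,w2)→returned(w2,t2) ✗  (f1,t2,w3)→returned(w3,t2) ✗  (f1,t3,w1)→returned(w1,t3) ✗  (f1,t3,w3)→returned(w3,t3) ✓  (f2,t1,w1)→returned(w1,t1) ✓  (f2,t2,w4)→returned(w4,t2) ✓  (f2,t2,w5)→returned(w5,t2) ✗  (f2,t3,w4)→returned(w4,t3) ✗  (f3,t1,w1)→returned(w1,t1) ✓  (f3,t1,w3)→returned(w3,t1) ✗  (f3,t2,w3)→returned(w3,t2) ✗  (f3,t3,w3)→returned(w3,t3) ✓
Counterexamples (restrictor triples failing the scope): 7.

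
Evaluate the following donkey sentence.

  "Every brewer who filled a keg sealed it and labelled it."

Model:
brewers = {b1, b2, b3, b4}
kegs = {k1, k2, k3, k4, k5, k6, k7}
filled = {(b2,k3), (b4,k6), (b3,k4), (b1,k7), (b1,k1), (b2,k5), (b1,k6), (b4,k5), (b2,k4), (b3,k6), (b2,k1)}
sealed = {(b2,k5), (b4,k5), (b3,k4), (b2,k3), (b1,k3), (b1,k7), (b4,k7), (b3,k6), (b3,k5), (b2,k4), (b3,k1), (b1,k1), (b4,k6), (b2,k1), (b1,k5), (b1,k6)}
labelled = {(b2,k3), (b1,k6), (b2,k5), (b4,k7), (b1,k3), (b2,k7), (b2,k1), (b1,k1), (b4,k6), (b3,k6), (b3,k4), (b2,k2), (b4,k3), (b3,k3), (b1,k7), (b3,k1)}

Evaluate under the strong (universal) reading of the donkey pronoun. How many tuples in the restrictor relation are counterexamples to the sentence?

"it" takes "a keg" as antecedent — a donkey pronoun bound across the clause boundary.
Strong reading: for every (b,k) with filled(b,k), sealed(b,k) ∧ labelled(b,k).
Restrictor pairs: (b1,k1) ✓  (b1,k6) ✓  (b1,k7) ✓  (b2,k1) ✓  (b2,k3) ✓  (b2,k4) ✗  (b2,k5) ✓  (b3,k4) ✓  (b3,k6) ✓  (b4,k5) ✗  (b4,k6) ✓
Counterexamples (restrictor pairs failing the scope): 2.

2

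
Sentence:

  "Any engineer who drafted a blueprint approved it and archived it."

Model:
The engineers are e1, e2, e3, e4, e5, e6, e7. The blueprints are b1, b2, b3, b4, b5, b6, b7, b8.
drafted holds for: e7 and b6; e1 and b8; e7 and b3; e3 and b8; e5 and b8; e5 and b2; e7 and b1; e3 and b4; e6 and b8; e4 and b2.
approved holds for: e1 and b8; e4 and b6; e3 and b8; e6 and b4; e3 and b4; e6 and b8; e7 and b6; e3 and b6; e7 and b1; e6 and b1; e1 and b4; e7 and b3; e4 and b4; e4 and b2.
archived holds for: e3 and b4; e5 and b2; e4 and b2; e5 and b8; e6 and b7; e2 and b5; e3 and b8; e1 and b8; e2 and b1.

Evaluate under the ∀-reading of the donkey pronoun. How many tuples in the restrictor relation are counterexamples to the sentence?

6

"it" takes "a blueprint" as antecedent — a donkey pronoun bound across the clause boundary.
Strong reading: for every (e,b) with drafted(e,b), approved(e,b) ∧ archived(e,b).
Restrictor pairs: (e1,b8) ✓  (e3,b4) ✓  (e3,b8) ✓  (e4,b2) ✓  (e5,b2) ✗  (e5,b8) ✗  (e6,b8) ✗  (e7,b1) ✗  (e7,b3) ✗  (e7,b6) ✗
Counterexamples (restrictor pairs failing the scope): 6.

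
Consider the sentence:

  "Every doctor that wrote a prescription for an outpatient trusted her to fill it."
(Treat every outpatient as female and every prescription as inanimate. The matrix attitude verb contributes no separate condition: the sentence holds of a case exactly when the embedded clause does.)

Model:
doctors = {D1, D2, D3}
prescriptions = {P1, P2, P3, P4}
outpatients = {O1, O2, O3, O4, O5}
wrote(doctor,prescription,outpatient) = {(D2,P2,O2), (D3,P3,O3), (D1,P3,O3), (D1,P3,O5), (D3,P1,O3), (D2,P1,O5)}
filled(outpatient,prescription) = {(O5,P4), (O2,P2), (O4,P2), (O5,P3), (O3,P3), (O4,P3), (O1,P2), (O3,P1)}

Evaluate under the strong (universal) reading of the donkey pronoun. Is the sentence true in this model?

"her" takes "an outpatient" as antecedent and "it" takes "a prescription"; both are donkey pronouns co-varying with the restrictor.
Strong reading: for every (d,p,o) with wrote(d,p,o), filled(o,p).
Restrictor triples: (D1,P3,O3)→filled(O3,P3) ✓  (D1,P3,O5)→filled(O5,P3) ✓  (D2,P1,O5)→filled(O5,P1) ✗  (D2,P2,O2)→filled(O2,P2) ✓  (D3,P1,O3)→filled(O3,P1) ✓  (D3,P3,O3)→filled(O3,P3) ✓
Counterexample: (D2,P1,O5) — filled(O5,P1) does not hold.

False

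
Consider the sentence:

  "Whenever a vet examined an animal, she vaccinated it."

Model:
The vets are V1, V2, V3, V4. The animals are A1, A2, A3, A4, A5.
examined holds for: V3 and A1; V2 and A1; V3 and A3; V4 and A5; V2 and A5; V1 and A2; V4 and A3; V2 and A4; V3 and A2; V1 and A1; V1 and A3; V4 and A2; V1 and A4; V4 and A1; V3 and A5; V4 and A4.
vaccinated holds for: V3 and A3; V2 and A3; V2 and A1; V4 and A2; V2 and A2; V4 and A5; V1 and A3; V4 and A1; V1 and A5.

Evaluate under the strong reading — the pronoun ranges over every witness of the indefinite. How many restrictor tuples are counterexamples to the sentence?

"it" takes "an animal" as antecedent — a donkey pronoun bound across the clause boundary.
Strong reading: for every (v,a) with examined(v,a), vaccinated(v,a).
Restrictor pairs: (V1,A1) ✗  (V1,A2) ✗  (V1,A3) ✓  (V1,A4) ✗  (V2,A1) ✓  (V2,A4) ✗  (V2,A5) ✗  (V3,A1) ✗  (V3,A2) ✗  (V3,A3) ✓  (V3,A5) ✗  (V4,A1) ✓  (V4,A2) ✓  (V4,A3) ✗  (V4,A4) ✗  (V4,A5) ✓
Counterexamples (restrictor pairs failing the scope): 10.

10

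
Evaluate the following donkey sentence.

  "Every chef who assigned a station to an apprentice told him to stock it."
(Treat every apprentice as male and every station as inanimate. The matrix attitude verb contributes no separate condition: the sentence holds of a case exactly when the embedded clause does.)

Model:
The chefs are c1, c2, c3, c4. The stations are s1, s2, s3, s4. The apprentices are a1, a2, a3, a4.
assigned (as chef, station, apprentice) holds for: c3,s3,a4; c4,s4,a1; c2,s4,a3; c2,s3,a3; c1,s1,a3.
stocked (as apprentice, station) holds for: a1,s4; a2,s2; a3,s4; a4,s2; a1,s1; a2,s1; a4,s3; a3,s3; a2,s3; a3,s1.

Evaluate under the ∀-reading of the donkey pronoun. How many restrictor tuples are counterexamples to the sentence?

0

"him" takes "an apprentice" as antecedent and "it" takes "a station"; both are donkey pronouns co-varying with the restrictor.
Strong reading: for every (c,s,a) with assigned(c,s,a), stocked(a,s).
Restrictor triples: (c1,s1,a3)→stocked(a3,s1) ✓  (c2,s3,a3)→stocked(a3,s3) ✓  (c2,s4,a3)→stocked(a3,s4) ✓  (c3,s3,a4)→stocked(a4,s3) ✓  (c4,s4,a1)→stocked(a1,s4) ✓
Counterexamples (restrictor triples failing the scope): 0.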